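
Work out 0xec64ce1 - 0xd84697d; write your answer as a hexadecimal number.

Subtract column by column in base 16:
  1-d → 4 (borrow)
  e-7-1 → 6
  c-9 → 3
  4-6 → e (borrow)
  6-4-1 → 1
  c-8 → 4
  e-d → 1

0x141e364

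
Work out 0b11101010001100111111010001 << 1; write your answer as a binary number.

0b111010100011001111110100010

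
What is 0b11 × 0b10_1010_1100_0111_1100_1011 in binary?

0b100000000101011101100001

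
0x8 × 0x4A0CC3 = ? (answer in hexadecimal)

0x2506618

Multiply each base-16 digit by 8, carrying:
  3×8 = 24 → write 8 carry 1
  C×8+1 = 97 → write 1 carry 6
  C×8+6 = 102 → write 6 carry 6
  0×8+6 = 6 → write 6
  A×8 = 80 → write 0 carry 5
  4×8+5 = 37 → write 5 carry 2
  remaining carry: 2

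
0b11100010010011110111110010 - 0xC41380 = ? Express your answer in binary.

0b10110001010010101001110010

0xC41380 = 0b110001000001001110000000 in binary.
Subtract column by column in base 2:
  0-0 → 0
  1-0 → 1
  0-0 → 0
  0-0 → 0
  1-0 → 1
  1-0 → 1
  1-0 → 1
  1-1 → 0
  1-1 → 0
  0-1 → 1 (borrow)
  1-0-1 → 0
  1-0 → 1
  1-1 → 0
  1-0 → 1
  0-0 → 0
  0-0 → 0
  1-0 → 1
  0-0 → 0
  0-1 → 1 (borrow)
  1-0-1 → 0
  0-0 → 0
  0-0 → 0
  0-1 → 1 (borrow)
  1-1-1 → 1 (borrow)
  1-0-1 → 0
  1-0 → 1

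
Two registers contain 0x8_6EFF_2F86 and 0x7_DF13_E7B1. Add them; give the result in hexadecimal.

0x104E131737

Add column by column in base 16, right to left:
  6+1 = 7
  8+B = 3 carry 1
  F+7+1 = 7 carry 1
  2+E+1 = 1 carry 1
  F+3+1 = 3 carry 1
  F+1+1 = 1 carry 1
  E+F+1 = E carry 1
  6+D+1 = 4 carry 1
  8+7+1 = 0 carry 1
  final carry 1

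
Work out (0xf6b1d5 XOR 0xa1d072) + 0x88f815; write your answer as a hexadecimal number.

0xe059bc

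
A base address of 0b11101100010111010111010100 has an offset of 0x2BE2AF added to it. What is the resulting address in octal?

0b11101100010111010111010100 = 0o354272724 in octal.
0x2BE2AF = 0o12761257 in octal.
Add column by column in base 8, right to left:
  4+7 = 3 carry 1
  2+5+1 = 0 carry 1
  7+2+1 = 2 carry 1
  2+1+1 = 4
  7+6 = 5 carry 1
  2+7+1 = 2 carry 1
  4+2+1 = 7
  5+1 = 6
  3+0 = 3

0o367254203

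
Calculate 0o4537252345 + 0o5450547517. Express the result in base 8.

0o12210022064

Add column by column in base 8, right to left:
  5+7 = 4 carry 1
  4+1+1 = 6
  3+5 = 0 carry 1
  2+7+1 = 2 carry 1
  5+4+1 = 2 carry 1
  2+5+1 = 0 carry 1
  7+0+1 = 0 carry 1
  3+5+1 = 1 carry 1
  5+4+1 = 2 carry 1
  4+5+1 = 2 carry 1
  final carry 1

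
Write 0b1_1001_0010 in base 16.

0x192

Group the bits into nibbles: 0001 1001 0010 → 192.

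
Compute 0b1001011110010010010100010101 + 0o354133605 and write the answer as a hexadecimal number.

0xd29dc9a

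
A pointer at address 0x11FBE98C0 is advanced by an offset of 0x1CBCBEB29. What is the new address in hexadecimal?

Add column by column in base 16, right to left:
  0+9 = 9
  C+2 = E
  8+B = 3 carry 1
  9+E+1 = 8 carry 1
  E+B+1 = A carry 1
  B+C+1 = 8 carry 1
  F+B+1 = B carry 1
  1+C+1 = E
  1+1 = 2

0x2EB8A83E9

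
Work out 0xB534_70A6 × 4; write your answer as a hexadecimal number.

0x2D4D1C298

Multiply each base-16 digit by 4, carrying:
  6×4 = 24 → write 8 carry 1
  A×4+1 = 41 → write 9 carry 2
  0×4+2 = 2 → write 2
  7×4 = 28 → write C carry 1
  4×4+1 = 17 → write 1 carry 1
  3×4+1 = 13 → write D
  5×4 = 20 → write 4 carry 1
  B×4+1 = 45 → write D carry 2
  remaining carry: 2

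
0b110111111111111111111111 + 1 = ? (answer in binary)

0b111000000000000000000000

The trailing 21 digits are 1 (max in base 2), so adding 1 cascades: they roll to 0 and the next digit up increments.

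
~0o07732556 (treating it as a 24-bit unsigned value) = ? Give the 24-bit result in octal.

Each oct digit d becomes 7−d:
  0→7, 7→0, 7→0, 3→4, 2→5, 5→2, 5→2, 6→1

0o70045221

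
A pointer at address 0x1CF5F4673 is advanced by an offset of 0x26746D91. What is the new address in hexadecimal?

Add column by column in base 16, right to left:
  3+1 = 4
  7+9 = 0 carry 1
  6+D+1 = 4 carry 1
  4+6+1 = B
  F+4 = 3 carry 1
  5+7+1 = D
  F+6 = 5 carry 1
  C+2+1 = F
  1+0 = 1

0x1F5D3B404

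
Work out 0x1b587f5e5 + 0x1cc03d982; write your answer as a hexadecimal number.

Add column by column in base 16, right to left:
  5+2 = 7
  e+8 = 6 carry 1
  5+9+1 = f
  f+d = c carry 1
  7+3+1 = b
  8+0 = 8
  5+c = 1 carry 1
  b+c+1 = 8 carry 1
  1+1+1 = 3

0x3818bcf67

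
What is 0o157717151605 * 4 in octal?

0o677474647024

Multiply each base-8 digit by 4, carrying:
  5×4 = 20 → write 4 carry 2
  0×4+2 = 2 → write 2
  6×4 = 24 → write 0 carry 3
  1×4+3 = 7 → write 7
  5×4 = 20 → write 4 carry 2
  1×4+2 = 6 → write 6
  7×4 = 28 → write 4 carry 3
  1×4+3 = 7 → write 7
  7×4 = 28 → write 4 carry 3
  7×4+3 = 31 → write 7 carry 3
  5×4+3 = 23 → write 7 carry 2
  1×4+2 = 6 → write 6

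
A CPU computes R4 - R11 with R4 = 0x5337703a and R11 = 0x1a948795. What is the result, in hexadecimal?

Subtract column by column in base 16:
  a-5 → 5
  3-9 → a (borrow)
  0-7-1 → 8 (borrow)
  7-8-1 → e (borrow)
  7-4-1 → 2
  3-9 → a (borrow)
  3-a-1 → 8 (borrow)
  5-1-1 → 3

0x38a2e8a5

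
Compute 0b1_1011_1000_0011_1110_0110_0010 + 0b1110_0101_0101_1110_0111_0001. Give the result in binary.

0b10100111011001110011010011

Add column by column in base 2, right to left:
  0+1 = 1
  1+0 = 1
  0+0 = 0
  0+0 = 0
  0+1 = 1
  1+1 = 0 carry 1
  1+1+1 = 1 carry 1
  0+0+1 = 1
  0+0 = 0
  1+1 = 0 carry 1
  1+1+1 = 1 carry 1
  1+1+1 = 1 carry 1
  1+1+1 = 1 carry 1
  1+0+1 = 0 carry 1
  0+1+1 = 0 carry 1
  0+0+1 = 1
  0+1 = 1
  0+0 = 0
  0+1 = 1
  1+0 = 1
  1+0 = 1
  1+1 = 0 carry 1
  0+1+1 = 0 carry 1
  1+1+1 = 1 carry 1
  1+0+1 = 0 carry 1
  final carry 1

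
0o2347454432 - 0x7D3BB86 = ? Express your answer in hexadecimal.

0xBCA9D94

0o2347454432 = 0x139E591A in hexadecimal.
Subtract column by column in base 16:
  A-6 → 4
  1-8 → 9 (borrow)
  9-B-1 → D (borrow)
  5-B-1 → 9 (borrow)
  E-3-1 → A
  9-D → C (borrow)
  3-7-1 → B (borrow)
  1-0-1 → 0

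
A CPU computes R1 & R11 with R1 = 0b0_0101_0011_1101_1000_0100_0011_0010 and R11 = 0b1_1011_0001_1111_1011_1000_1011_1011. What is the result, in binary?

0b00001000111011000000000110010

AND bit by bit (1 only where both bits are 1):
  00101001111011000010000110010
& 11011000111111011100010111011
= 00001000111011000000000110010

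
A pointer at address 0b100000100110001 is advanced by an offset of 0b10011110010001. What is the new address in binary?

0b110100011000010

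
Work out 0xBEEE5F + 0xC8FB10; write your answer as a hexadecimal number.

Add column by column in base 16, right to left:
  F+0 = F
  5+1 = 6
  E+B = 9 carry 1
  E+F+1 = E carry 1
  E+8+1 = 7 carry 1
  B+C+1 = 8 carry 1
  final carry 1

0x187E96F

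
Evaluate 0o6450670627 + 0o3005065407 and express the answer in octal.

Add column by column in base 8, right to left:
  7+7 = 6 carry 1
  2+0+1 = 3
  6+4 = 2 carry 1
  0+5+1 = 6
  7+6 = 5 carry 1
  6+0+1 = 7
  0+5 = 5
  5+0 = 5
  4+0 = 4
  6+3 = 1 carry 1
  final carry 1

0o11455756236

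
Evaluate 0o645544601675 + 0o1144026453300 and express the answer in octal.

0o2011573255175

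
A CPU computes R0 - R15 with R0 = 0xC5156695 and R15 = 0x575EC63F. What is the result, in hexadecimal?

0x6DB6A056

Subtract column by column in base 16:
  5-F → 6 (borrow)
  9-3-1 → 5
  6-6 → 0
  6-C → A (borrow)
  5-E-1 → 6 (borrow)
  1-5-1 → B (borrow)
  5-7-1 → D (borrow)
  C-5-1 → 6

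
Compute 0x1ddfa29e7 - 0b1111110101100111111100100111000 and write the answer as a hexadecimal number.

0b1111110101100111111100100111000 = 0x7eb3f938 in hexadecimal.
Subtract column by column in base 16:
  7-8 → f (borrow)
  e-3-1 → a
  9-9 → 0
  2-f → 3 (borrow)
  a-3-1 → 6
  f-b → 4
  d-e → f (borrow)
  d-7-1 → 5
  1-0 → 1

0x15f4630af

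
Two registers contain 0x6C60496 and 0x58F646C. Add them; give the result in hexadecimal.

0xC556902

Add column by column in base 16, right to left:
  6+C = 2 carry 1
  9+6+1 = 0 carry 1
  4+4+1 = 9
  0+6 = 6
  6+F = 5 carry 1
  C+8+1 = 5 carry 1
  6+5+1 = C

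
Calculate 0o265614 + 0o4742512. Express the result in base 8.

0o5230326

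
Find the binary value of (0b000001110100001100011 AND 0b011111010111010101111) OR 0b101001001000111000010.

0b101001011100111100011

0b000001110100001100011 AND 0b011111010111010101111 = 0b000001010100000100011.
Then OR with 0b101001001000111000010.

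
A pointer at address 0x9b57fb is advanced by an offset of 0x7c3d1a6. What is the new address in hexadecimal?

0x85f29a1

Add column by column in base 16, right to left:
  b+6 = 1 carry 1
  f+a+1 = a carry 1
  7+1+1 = 9
  5+d = 2 carry 1
  b+3+1 = f
  9+c = 5 carry 1
  0+7+1 = 8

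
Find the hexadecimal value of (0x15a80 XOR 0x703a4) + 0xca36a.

0x12fc8e

First 0x15a80 XOR 0x703a4 = 0x65924.
Add column by column in base 16, right to left:
  4+a = e
  2+6 = 8
  9+3 = c
  5+a = f
  6+c = 2 carry 1
  final carry 1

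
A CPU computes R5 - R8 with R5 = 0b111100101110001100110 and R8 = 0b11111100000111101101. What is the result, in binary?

Subtract column by column in base 2:
  0-1 → 1 (borrow)
  1-0-1 → 0
  1-1 → 0
  0-1 → 1 (borrow)
  0-0-1 → 1 (borrow)
  1-1-1 → 1 (borrow)
  1-1-1 → 1 (borrow)
  0-1-1 → 0 (borrow)
  0-1-1 → 0 (borrow)
  0-0-1 → 1 (borrow)
  1-0-1 → 0
  1-0 → 1
  1-0 → 1
  0-0 → 0
  1-1 → 0
  0-1 → 1 (borrow)
  0-1-1 → 0 (borrow)
  1-1-1 → 1 (borrow)
  1-1-1 → 1 (borrow)
  1-1-1 → 1 (borrow)
  1-0-1 → 0

0b11101001101001111001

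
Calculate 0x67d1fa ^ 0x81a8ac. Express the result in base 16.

XOR each hex digit independently (no carries):
  6^8=e, 7^1=6, d^a=7, 1^8=9, f^a=5, a^c=6

0xe67956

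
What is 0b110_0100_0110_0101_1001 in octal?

Group the bits in threes: 001 100 100 011 001 011 001 → 1443131.

0o1443131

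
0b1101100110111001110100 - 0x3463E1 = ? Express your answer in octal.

0b1101100110111001110100 = 0o15467164 in octal.
0x3463E1 = 0o15061741 in octal.
Subtract column by column in base 8:
  4-1 → 3
  6-4 → 2
  1-7 → 2 (borrow)
  7-1-1 → 5
  6-6 → 0
  4-0 → 4
  5-5 → 0
  1-1 → 0

0o405223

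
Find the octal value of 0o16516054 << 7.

0o3523413000

7 bits is not a whole number of base-8 digits; in binary: 1110101001110000101100 << 7 = 11101010011100001011000000000.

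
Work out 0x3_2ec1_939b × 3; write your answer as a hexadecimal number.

Multiply each base-16 digit by 3, carrying:
  b×3 = 33 → write 1 carry 2
  9×3+2 = 29 → write d carry 1
  3×3+1 = 10 → write a
  9×3 = 27 → write b carry 1
  1×3+1 = 4 → write 4
  c×3 = 36 → write 4 carry 2
  e×3+2 = 44 → write c carry 2
  2×3+2 = 8 → write 8
  3×3 = 9 → write 9

0x98c44bad1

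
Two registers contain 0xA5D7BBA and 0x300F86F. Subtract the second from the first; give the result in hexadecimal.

Subtract column by column in base 16:
  A-F → B (borrow)
  B-6-1 → 4
  B-8 → 3
  7-F → 8 (borrow)
  D-0-1 → C
  5-0 → 5
  A-3 → 7

0x75C834B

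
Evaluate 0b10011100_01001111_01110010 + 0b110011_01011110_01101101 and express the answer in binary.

0b110011111010110111011111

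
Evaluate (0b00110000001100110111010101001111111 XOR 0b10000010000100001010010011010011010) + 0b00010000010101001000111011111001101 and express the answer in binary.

0b11000010011110000110000010010110010

First 0b00110000001100110111010101001111111 XOR 0b10000010000100001010010011010011010 = 0b10110010001000111101000110011100101.
Add column by column in base 2, right to left:
  1+1 = 0 carry 1
  0+0+1 = 1
  1+1 = 0 carry 1
  0+1+1 = 0 carry 1
  0+0+1 = 1
  1+0 = 1
  1+1 = 0 carry 1
  1+1+1 = 1 carry 1
  0+1+1 = 0 carry 1
  0+1+1 = 0 carry 1
  1+1+1 = 1 carry 1
  1+0+1 = 0 carry 1
  0+1+1 = 0 carry 1
  0+1+1 = 0 carry 1
  0+1+1 = 0 carry 1
  1+0+1 = 0 carry 1
  0+0+1 = 1
  1+0 = 1
  1+1 = 0 carry 1
  1+0+1 = 0 carry 1
  1+0+1 = 0 carry 1
  0+1+1 = 0 carry 1
  0+0+1 = 1
  0+1 = 1
  1+0 = 1
  0+1 = 1
  0+0 = 0
  0+0 = 0
  1+0 = 1
  0+0 = 0
  0+0 = 0
  1+1 = 0 carry 1
  1+0+1 = 0 carry 1
  0+0+1 = 1
  1+0 = 1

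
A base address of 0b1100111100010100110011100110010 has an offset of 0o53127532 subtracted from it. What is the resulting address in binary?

0o53127532 = 0b101011001010111101011010 in binary.
Subtract column by column in base 2:
  0-0 → 0
  1-1 → 0
  0-0 → 0
  0-1 → 1 (borrow)
  1-1-1 → 1 (borrow)
  1-0-1 → 0
  0-1 → 1 (borrow)
  0-0-1 → 1 (borrow)
  1-1-1 → 1 (borrow)
  1-1-1 → 1 (borrow)
  1-1-1 → 1 (borrow)
  0-1-1 → 0 (borrow)
  0-0-1 → 1 (borrow)
  1-1-1 → 1 (borrow)
  1-0-1 → 0
  0-1 → 1 (borrow)
  0-0-1 → 1 (borrow)
  1-0-1 → 0
  0-1 → 1 (borrow)
  1-1-1 → 1 (borrow)
  0-0-1 → 1 (borrow)
  0-1-1 → 0 (borrow)
  0-0-1 → 1 (borrow)
  1-1-1 → 1 (borrow)
  1-0-1 → 0
  1-0 → 1
  1-0 → 1
  0-0 → 0
  0-0 → 0
  1-0 → 1
  1-0 → 1

0b1100110110111011011011111011000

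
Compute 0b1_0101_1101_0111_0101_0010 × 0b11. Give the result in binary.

0b10000011000010111110110

Multiply each base-2 digit by 3, carrying:
  0×3 = 0 → write 0
  1×3 = 3 → write 1 carry 1
  0×3+1 = 1 → write 1
  0×3 = 0 → write 0
  1×3 = 3 → write 1 carry 1
  0×3+1 = 1 → write 1
  1×3 = 3 → write 1 carry 1
  0×3+1 = 1 → write 1
  1×3 = 3 → write 1 carry 1
  1×3+1 = 4 → write 0 carry 2
  1×3+2 = 5 → write 1 carry 2
  0×3+2 = 2 → write 0 carry 1
  1×3+1 = 4 → write 0 carry 2
  0×3+2 = 2 → write 0 carry 1
  1×3+1 = 4 → write 0 carry 2
  1×3+2 = 5 → write 1 carry 2
  1×3+2 = 5 → write 1 carry 2
  0×3+2 = 2 → write 0 carry 1
  1×3+1 = 4 → write 0 carry 2
  0×3+2 = 2 → write 0 carry 1
  1×3+1 = 4 → write 0 carry 2
  remaining carry: 10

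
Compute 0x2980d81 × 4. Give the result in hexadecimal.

Multiply each base-16 digit by 4, carrying:
  1×4 = 4 → write 4
  8×4 = 32 → write 0 carry 2
  d×4+2 = 54 → write 6 carry 3
  0×4+3 = 3 → write 3
  8×4 = 32 → write 0 carry 2
  9×4+2 = 38 → write 6 carry 2
  2×4+2 = 10 → write a

0xa603604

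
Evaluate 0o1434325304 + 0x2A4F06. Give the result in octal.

0o1446774712

0x2A4F06 = 0o12447406 in octal.
Add column by column in base 8, right to left:
  4+6 = 2 carry 1
  0+0+1 = 1
  3+4 = 7
  5+7 = 4 carry 1
  2+4+1 = 7
  3+4 = 7
  4+2 = 6
  3+1 = 4
  4+0 = 4
  1+0 = 1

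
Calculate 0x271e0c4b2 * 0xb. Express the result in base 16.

Multiply each base-16 digit by 11, carrying:
  2×11 = 22 → write 6 carry 1
  b×11+1 = 122 → write a carry 7
  4×11+7 = 51 → write 3 carry 3
  c×11+3 = 135 → write 7 carry 8
  0×11+8 = 8 → write 8
  e×11 = 154 → write a carry 9
  1×11+9 = 20 → write 4 carry 1
  7×11+1 = 78 → write e carry 4
  2×11+4 = 26 → write a carry 1
  remaining carry: 1

0x1ae4a873a6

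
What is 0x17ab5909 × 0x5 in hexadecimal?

0x7658bd2d

Multiply each base-16 digit by 5, carrying:
  9×5 = 45 → write d carry 2
  0×5+2 = 2 → write 2
  9×5 = 45 → write d carry 2
  5×5+2 = 27 → write b carry 1
  b×5+1 = 56 → write 8 carry 3
  a×5+3 = 53 → write 5 carry 3
  7×5+3 = 38 → write 6 carry 2
  1×5+2 = 7 → write 7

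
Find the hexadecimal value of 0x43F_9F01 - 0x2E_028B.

Subtract column by column in base 16:
  1-B → 6 (borrow)
  0-8-1 → 7 (borrow)
  F-2-1 → C
  9-0 → 9
  F-E → 1
  3-2 → 1
  4-0 → 4

0x4119C76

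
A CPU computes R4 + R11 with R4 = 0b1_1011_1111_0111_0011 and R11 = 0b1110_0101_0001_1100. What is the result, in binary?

0b101010010010001111

Add column by column in base 2, right to left:
  1+0 = 1
  1+0 = 1
  0+1 = 1
  0+1 = 1
  1+1 = 0 carry 1
  1+0+1 = 0 carry 1
  1+0+1 = 0 carry 1
  0+0+1 = 1
  1+1 = 0 carry 1
  1+0+1 = 0 carry 1
  1+1+1 = 1 carry 1
  1+0+1 = 0 carry 1
  1+0+1 = 0 carry 1
  1+1+1 = 1 carry 1
  0+1+1 = 0 carry 1
  1+1+1 = 1 carry 1
  1+0+1 = 0 carry 1
  final carry 1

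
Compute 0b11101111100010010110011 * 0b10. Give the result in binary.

Multiply each base-2 digit by 2, carrying:
  1×2 = 2 → write 0 carry 1
  1×2+1 = 3 → write 1 carry 1
  0×2+1 = 1 → write 1
  0×2 = 0 → write 0
  1×2 = 2 → write 0 carry 1
  1×2+1 = 3 → write 1 carry 1
  0×2+1 = 1 → write 1
  1×2 = 2 → write 0 carry 1
  0×2+1 = 1 → write 1
  0×2 = 0 → write 0
  1×2 = 2 → write 0 carry 1
  0×2+1 = 1 → write 1
  0×2 = 0 → write 0
  0×2 = 0 → write 0
  1×2 = 2 → write 0 carry 1
  1×2+1 = 3 → write 1 carry 1
  1×2+1 = 3 → write 1 carry 1
  1×2+1 = 3 → write 1 carry 1
  1×2+1 = 3 → write 1 carry 1
  0×2+1 = 1 → write 1
  1×2 = 2 → write 0 carry 1
  1×2+1 = 3 → write 1 carry 1
  1×2+1 = 3 → write 1 carry 1
  remaining carry: 1

0b111011111000100101100110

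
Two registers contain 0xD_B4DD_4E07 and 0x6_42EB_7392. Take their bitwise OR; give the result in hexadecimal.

0xFF6FF7F97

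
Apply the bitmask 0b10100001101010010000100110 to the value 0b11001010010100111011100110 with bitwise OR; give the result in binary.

0b11101011111110111011100110

OR bit by bit (1 where either bit is 1):
  11001010010100111011100110
| 10100001101010010000100110
= 11101011111110111011100110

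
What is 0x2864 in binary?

0b10100001100100

Expand each hex digit to 4 bits: 2=0010 8=1000 6=0110 4=0100.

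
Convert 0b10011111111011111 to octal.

Group the bits in threes: 010 011 111 111 011 111 → 237737.

0o237737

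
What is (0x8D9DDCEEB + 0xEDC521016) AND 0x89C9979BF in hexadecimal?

Add column by column in base 16, right to left:
  B+6 = 1 carry 1
  E+1+1 = 0 carry 1
  E+0+1 = F
  C+1 = D
  D+2 = F
  D+5 = 2 carry 1
  9+C+1 = 6 carry 1
  D+D+1 = B carry 1
  8+E+1 = 7 carry 1
  final carry 1
Sum = 0x17B62FDF01; now AND with 0x89C9979BF:
  1&0=0, 7&8=0, B&9=9, 6&C=4, 2&9=0, F&9=9, D&7=5, F&9=9, 0&B=0, 1&F=1

0x94095901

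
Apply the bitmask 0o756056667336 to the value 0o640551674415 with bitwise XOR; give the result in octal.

XOR each oct digit independently (no carries):
  6^7=1, 4^5=1, 0^6=6, 5^0=5, 5^5=0, 1^6=7, 6^6=0, 7^6=1, 4^7=3, 4^3=7, 1^3=2, 5^6=3

0o116507013723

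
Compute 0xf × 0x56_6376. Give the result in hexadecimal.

Multiply each base-16 digit by 15, carrying:
  6×15 = 90 → write a carry 5
  7×15+5 = 110 → write e carry 6
  3×15+6 = 51 → write 3 carry 3
  6×15+3 = 93 → write d carry 5
  6×15+5 = 95 → write f carry 5
  5×15+5 = 80 → write 0 carry 5
  remaining carry: 5

0x50fd3ea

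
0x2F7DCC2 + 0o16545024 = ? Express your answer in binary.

0b11001100101010011011010110

0x2F7DCC2 = 0b10111101111101110011000010 in binary.
0o16545024 = 0b1110101100101000010100 in binary.
Add column by column in base 2, right to left:
  0+0 = 0
  1+0 = 1
  0+1 = 1
  0+0 = 0
  0+1 = 1
  0+0 = 0
  1+0 = 1
  1+0 = 1
  0+0 = 0
  0+1 = 1
  1+0 = 1
  1+1 = 0 carry 1
  1+0+1 = 0 carry 1
  0+0+1 = 1
  1+1 = 0 carry 1
  1+1+1 = 1 carry 1
  1+0+1 = 0 carry 1
  1+1+1 = 1 carry 1
  1+0+1 = 0 carry 1
  0+1+1 = 0 carry 1
  1+1+1 = 1 carry 1
  1+1+1 = 1 carry 1
  1+0+1 = 0 carry 1
  1+0+1 = 0 carry 1
  0+0+1 = 1
  1+0 = 1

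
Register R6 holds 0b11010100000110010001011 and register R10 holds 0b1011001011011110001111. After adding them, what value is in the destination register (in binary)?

Add column by column in base 2, right to left:
  1+1 = 0 carry 1
  1+1+1 = 1 carry 1
  0+1+1 = 0 carry 1
  1+1+1 = 1 carry 1
  0+0+1 = 1
  0+0 = 0
  0+0 = 0
  1+1 = 0 carry 1
  0+1+1 = 0 carry 1
  0+1+1 = 0 carry 1
  1+1+1 = 1 carry 1
  1+0+1 = 0 carry 1
  0+1+1 = 0 carry 1
  0+1+1 = 0 carry 1
  0+0+1 = 1
  0+1 = 1
  0+0 = 0
  1+0 = 1
  0+1 = 1
  1+1 = 0 carry 1
  0+0+1 = 1
  1+1 = 0 carry 1
  1+0+1 = 0 carry 1
  final carry 1

0b100101101100010000011010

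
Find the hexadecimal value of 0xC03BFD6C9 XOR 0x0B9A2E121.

XOR each hex digit independently (no carries):
  C^0=C, 0^B=B, 3^9=A, B^A=1, F^2=D, D^E=3, 6^1=7, C^2=E, 9^1=8

0xCBA1D37E8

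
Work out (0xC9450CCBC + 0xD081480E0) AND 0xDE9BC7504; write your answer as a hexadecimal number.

0x988244504

Add column by column in base 16, right to left:
  C+0 = C
  B+E = 9 carry 1
  C+0+1 = D
  C+8 = 4 carry 1
  0+4+1 = 5
  5+1 = 6
  4+8 = C
  9+0 = 9
  C+D = 9 carry 1
  final carry 1
Sum = 0x199C654D9C; now AND with 0xDE9BC7504:
  1&0=0, 9&D=9, 9&E=8, C&9=8, 6&B=2, 5&C=4, 4&7=4, D&5=5, 9&0=0, C&4=4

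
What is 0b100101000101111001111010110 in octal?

0o450571726

Group the bits in threes: 100 101 000 101 111 001 111 010 110 → 450571726.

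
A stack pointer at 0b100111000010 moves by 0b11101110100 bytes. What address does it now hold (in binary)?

0b1000100110110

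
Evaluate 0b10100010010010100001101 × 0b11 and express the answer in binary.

0b111100110110111100100111

Multiply each base-2 digit by 3, carrying:
  1×3 = 3 → write 1 carry 1
  0×3+1 = 1 → write 1
  1×3 = 3 → write 1 carry 1
  1×3+1 = 4 → write 0 carry 2
  0×3+2 = 2 → write 0 carry 1
  0×3+1 = 1 → write 1
  0×3 = 0 → write 0
  0×3 = 0 → write 0
  1×3 = 3 → write 1 carry 1
  0×3+1 = 1 → write 1
  1×3 = 3 → write 1 carry 1
  0×3+1 = 1 → write 1
  0×3 = 0 → write 0
  1×3 = 3 → write 1 carry 1
  0×3+1 = 1 → write 1
  0×3 = 0 → write 0
  1×3 = 3 → write 1 carry 1
  0×3+1 = 1 → write 1
  0×3 = 0 → write 0
  0×3 = 0 → write 0
  1×3 = 3 → write 1 carry 1
  0×3+1 = 1 → write 1
  1×3 = 3 → write 1 carry 1
  remaining carry: 1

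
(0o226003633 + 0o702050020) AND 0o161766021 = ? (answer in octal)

0o120042001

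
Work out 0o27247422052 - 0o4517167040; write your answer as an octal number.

Subtract column by column in base 8:
  2-0 → 2
  5-4 → 1
  0-0 → 0
  2-7 → 3 (borrow)
  2-6-1 → 3 (borrow)
  4-1-1 → 2
  7-7 → 0
  4-1 → 3
  2-5 → 5 (borrow)
  7-4-1 → 2
  2-0 → 2

0o22530233012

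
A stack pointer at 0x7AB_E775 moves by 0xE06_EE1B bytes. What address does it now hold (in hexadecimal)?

0x15B2D590

Add column by column in base 16, right to left:
  5+B = 0 carry 1
  7+1+1 = 9
  7+E = 5 carry 1
  E+E+1 = D carry 1
  B+6+1 = 2 carry 1
  A+0+1 = B
  7+E = 5 carry 1
  final carry 1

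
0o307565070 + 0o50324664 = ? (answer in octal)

Add column by column in base 8, right to left:
  0+4 = 4
  7+6 = 5 carry 1
  0+6+1 = 7
  5+4 = 1 carry 1
  6+2+1 = 1 carry 1
  5+3+1 = 1 carry 1
  7+0+1 = 0 carry 1
  0+5+1 = 6
  3+0 = 3

0o360111754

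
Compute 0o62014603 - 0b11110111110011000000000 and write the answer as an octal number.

0o23031603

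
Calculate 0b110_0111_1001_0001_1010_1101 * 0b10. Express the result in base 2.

Multiply each base-2 digit by 2, carrying:
  1×2 = 2 → write 0 carry 1
  0×2+1 = 1 → write 1
  1×2 = 2 → write 0 carry 1
  1×2+1 = 3 → write 1 carry 1
  0×2+1 = 1 → write 1
  1×2 = 2 → write 0 carry 1
  0×2+1 = 1 → write 1
  1×2 = 2 → write 0 carry 1
  1×2+1 = 3 → write 1 carry 1
  0×2+1 = 1 → write 1
  0×2 = 0 → write 0
  0×2 = 0 → write 0
  1×2 = 2 → write 0 carry 1
  0×2+1 = 1 → write 1
  0×2 = 0 → write 0
  1×2 = 2 → write 0 carry 1
  1×2+1 = 3 → write 1 carry 1
  1×2+1 = 3 → write 1 carry 1
  1×2+1 = 3 → write 1 carry 1
  0×2+1 = 1 → write 1
  0×2 = 0 → write 0
  1×2 = 2 → write 0 carry 1
  1×2+1 = 3 → write 1 carry 1
  remaining carry: 1

0b110011110010001101011010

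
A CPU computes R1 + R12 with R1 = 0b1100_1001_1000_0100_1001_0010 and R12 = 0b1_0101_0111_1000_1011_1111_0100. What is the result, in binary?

0b10001000010001000010000110

Add column by column in base 2, right to left:
  0+0 = 0
  1+0 = 1
  0+1 = 1
  0+0 = 0
  1+1 = 0 carry 1
  0+1+1 = 0 carry 1
  0+1+1 = 0 carry 1
  1+1+1 = 1 carry 1
  0+1+1 = 0 carry 1
  0+1+1 = 0 carry 1
  1+0+1 = 0 carry 1
  0+1+1 = 0 carry 1
  0+0+1 = 1
  0+0 = 0
  0+0 = 0
  1+1 = 0 carry 1
  1+1+1 = 1 carry 1
  0+1+1 = 0 carry 1
  0+1+1 = 0 carry 1
  1+0+1 = 0 carry 1
  0+1+1 = 0 carry 1
  0+0+1 = 1
  1+1 = 0 carry 1
  1+0+1 = 0 carry 1
  0+1+1 = 0 carry 1
  final carry 1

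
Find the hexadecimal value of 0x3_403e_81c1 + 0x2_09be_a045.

Add column by column in base 16, right to left:
  1+5 = 6
  c+4 = 0 carry 1
  1+0+1 = 2
  8+a = 2 carry 1
  e+e+1 = d carry 1
  3+b+1 = f
  0+9 = 9
  4+0 = 4
  3+2 = 5

0x549fd2206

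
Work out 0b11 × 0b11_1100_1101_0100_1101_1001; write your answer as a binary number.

Multiply each base-2 digit by 3, carrying:
  1×3 = 3 → write 1 carry 1
  0×3+1 = 1 → write 1
  0×3 = 0 → write 0
  1×3 = 3 → write 1 carry 1
  1×3+1 = 4 → write 0 carry 2
  0×3+2 = 2 → write 0 carry 1
  1×3+1 = 4 → write 0 carry 2
  1×3+2 = 5 → write 1 carry 2
  0×3+2 = 2 → write 0 carry 1
  0×3+1 = 1 → write 1
  1×3 = 3 → write 1 carry 1
  0×3+1 = 1 → write 1
  1×3 = 3 → write 1 carry 1
  0×3+1 = 1 → write 1
  1×3 = 3 → write 1 carry 1
  1×3+1 = 4 → write 0 carry 2
  0×3+2 = 2 → write 0 carry 1
  0×3+1 = 1 → write 1
  1×3 = 3 → write 1 carry 1
  1×3+1 = 4 → write 0 carry 2
  1×3+2 = 5 → write 1 carry 2
  1×3+2 = 5 → write 1 carry 2
  remaining carry: 10

0b101101100111111010001011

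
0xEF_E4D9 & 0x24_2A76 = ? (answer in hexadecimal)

AND each hex digit independently (no carries):
  E&2=2, F&4=4, E&2=2, 4&A=0, D&7=5, 9&6=0

0x242050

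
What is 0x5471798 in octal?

0o521613630

Expand each hex digit to 4 bits: 5=0101 4=0100 7=0111 1=0001 7=0111 9=1001 8=1000.
Group the bits in threes: 101 010 001 110 001 011 110 011 000 → 521613630.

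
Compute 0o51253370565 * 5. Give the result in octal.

Multiply each base-8 digit by 5, carrying:
  5×5 = 25 → write 1 carry 3
  6×5+3 = 33 → write 1 carry 4
  5×5+4 = 29 → write 5 carry 3
  0×5+3 = 3 → write 3
  7×5 = 35 → write 3 carry 4
  3×5+4 = 19 → write 3 carry 2
  3×5+2 = 17 → write 1 carry 2
  5×5+2 = 27 → write 3 carry 3
  2×5+3 = 13 → write 5 carry 1
  1×5+1 = 6 → write 6
  5×5 = 25 → write 1 carry 3
  remaining carry: 3

0o316531333511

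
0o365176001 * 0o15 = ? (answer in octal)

Multiply each base-8 digit by 13, carrying:
  1×13 = 13 → write 5 carry 1
  0×13+1 = 1 → write 1
  0×13 = 0 → write 0
  6×13 = 78 → write 6 carry 9
  7×13+9 = 100 → write 4 carry 12
  1×13+12 = 25 → write 1 carry 3
  5×13+3 = 68 → write 4 carry 8
  6×13+8 = 86 → write 6 carry 10
  3×13+10 = 49 → write 1 carry 6
  remaining carry: 6

0o6164146015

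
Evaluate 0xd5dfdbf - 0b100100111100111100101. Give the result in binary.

0xd5dfdbf = 0b1101010111011111110110111111 in binary.
Subtract column by column in base 2:
  1-1 → 0
  1-0 → 1
  1-1 → 0
  1-0 → 1
  1-0 → 1
  1-1 → 0
  0-1 → 1 (borrow)
  1-1-1 → 1 (borrow)
  1-1-1 → 1 (borrow)
  0-0-1 → 1 (borrow)
  1-0-1 → 0
  1-1 → 0
  1-1 → 0
  1-1 → 0
  1-1 → 0
  1-0 → 1
  1-0 → 1
  0-1 → 1 (borrow)
  1-0-1 → 0
  1-0 → 1
  1-1 → 0
  0-0 → 0
  1-0 → 1
  0-0 → 0
  1-0 → 1
  0-0 → 0
  1-0 → 1
  1-0 → 1

0b1101010010111000001111011010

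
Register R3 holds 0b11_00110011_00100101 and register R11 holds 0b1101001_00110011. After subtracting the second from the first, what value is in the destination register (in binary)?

0b101100100111110010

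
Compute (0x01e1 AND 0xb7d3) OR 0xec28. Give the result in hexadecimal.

0xede9

0x01e1 AND 0xb7d3 = 0x01c1.
Then OR with 0xec28.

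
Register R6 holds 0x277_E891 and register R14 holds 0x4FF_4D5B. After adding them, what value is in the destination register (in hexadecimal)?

Add column by column in base 16, right to left:
  1+B = C
  9+5 = E
  8+D = 5 carry 1
  E+4+1 = 3 carry 1
  7+F+1 = 7 carry 1
  7+F+1 = 7 carry 1
  2+4+1 = 7

0x77735EC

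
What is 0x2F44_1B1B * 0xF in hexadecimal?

Multiply each base-16 digit by 15, carrying:
  B×15 = 165 → write 5 carry 10
  1×15+10 = 25 → write 9 carry 1
  B×15+1 = 166 → write 6 carry 10
  1×15+10 = 25 → write 9 carry 1
  4×15+1 = 61 → write D carry 3
  4×15+3 = 63 → write F carry 3
  F×15+3 = 228 → write 4 carry 14
  2×15+14 = 44 → write C carry 2
  remaining carry: 2

0x2C4FD9695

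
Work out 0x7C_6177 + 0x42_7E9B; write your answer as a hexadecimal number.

0xBEE012

Add column by column in base 16, right to left:
  7+B = 2 carry 1
  7+9+1 = 1 carry 1
  1+E+1 = 0 carry 1
  6+7+1 = E
  C+2 = E
  7+4 = B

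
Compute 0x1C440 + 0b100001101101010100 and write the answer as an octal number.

0o757624

0x1C440 = 0o342100 in octal.
0b100001101101010100 = 0o415524 in octal.
Add column by column in base 8, right to left:
  0+4 = 4
  0+2 = 2
  1+5 = 6
  2+5 = 7
  4+1 = 5
  3+4 = 7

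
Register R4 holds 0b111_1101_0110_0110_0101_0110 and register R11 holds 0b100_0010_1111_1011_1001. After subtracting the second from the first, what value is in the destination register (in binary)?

0b11110010011011010011101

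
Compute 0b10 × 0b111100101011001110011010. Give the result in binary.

Multiply each base-2 digit by 2, carrying:
  0×2 = 0 → write 0
  1×2 = 2 → write 0 carry 1
  0×2+1 = 1 → write 1
  1×2 = 2 → write 0 carry 1
  1×2+1 = 3 → write 1 carry 1
  0×2+1 = 1 → write 1
  0×2 = 0 → write 0
  1×2 = 2 → write 0 carry 1
  1×2+1 = 3 → write 1 carry 1
  1×2+1 = 3 → write 1 carry 1
  0×2+1 = 1 → write 1
  0×2 = 0 → write 0
  1×2 = 2 → write 0 carry 1
  1×2+1 = 3 → write 1 carry 1
  0×2+1 = 1 → write 1
  1×2 = 2 → write 0 carry 1
  0×2+1 = 1 → write 1
  1×2 = 2 → write 0 carry 1
  0×2+1 = 1 → write 1
  0×2 = 0 → write 0
  1×2 = 2 → write 0 carry 1
  1×2+1 = 3 → write 1 carry 1
  1×2+1 = 3 → write 1 carry 1
  1×2+1 = 3 → write 1 carry 1
  remaining carry: 1

0b1111001010110011100110100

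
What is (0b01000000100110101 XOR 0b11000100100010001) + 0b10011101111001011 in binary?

0b100100001111101111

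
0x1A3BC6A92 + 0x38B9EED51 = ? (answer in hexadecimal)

0x52F5B57E3

Add column by column in base 16, right to left:
  2+1 = 3
  9+5 = E
  A+D = 7 carry 1
  6+E+1 = 5 carry 1
  C+E+1 = B carry 1
  B+9+1 = 5 carry 1
  3+B+1 = F
  A+8 = 2 carry 1
  1+3+1 = 5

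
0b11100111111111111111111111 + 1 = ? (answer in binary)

The trailing 21 digits are 1 (max in base 2), so adding 1 cascades: they roll to 0 and the next digit up increments.

0b11101000000000000000000000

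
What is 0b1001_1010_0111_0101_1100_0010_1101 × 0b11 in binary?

Multiply each base-2 digit by 3, carrying:
  1×3 = 3 → write 1 carry 1
  0×3+1 = 1 → write 1
  1×3 = 3 → write 1 carry 1
  1×3+1 = 4 → write 0 carry 2
  0×3+2 = 2 → write 0 carry 1
  1×3+1 = 4 → write 0 carry 2
  0×3+2 = 2 → write 0 carry 1
  0×3+1 = 1 → write 1
  0×3 = 0 → write 0
  0×3 = 0 → write 0
  1×3 = 3 → write 1 carry 1
  1×3+1 = 4 → write 0 carry 2
  1×3+2 = 5 → write 1 carry 2
  0×3+2 = 2 → write 0 carry 1
  1×3+1 = 4 → write 0 carry 2
  0×3+2 = 2 → write 0 carry 1
  1×3+1 = 4 → write 0 carry 2
  1×3+2 = 5 → write 1 carry 2
  1×3+2 = 5 → write 1 carry 2
  0×3+2 = 2 → write 0 carry 1
  0×3+1 = 1 → write 1
  1×3 = 3 → write 1 carry 1
  0×3+1 = 1 → write 1
  1×3 = 3 → write 1 carry 1
  1×3+1 = 4 → write 0 carry 2
  0×3+2 = 2 → write 0 carry 1
  0×3+1 = 1 → write 1
  1×3 = 3 → write 1 carry 1
  remaining carry: 1

0b11100111101100001010010000111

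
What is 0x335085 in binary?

0b1100110101000010000101

Expand each hex digit to 4 bits: 3=0011 3=0011 5=0101 0=0000 8=1000 5=0101.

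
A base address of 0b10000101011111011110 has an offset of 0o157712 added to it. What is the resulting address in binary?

0b10010011011110101000

0o157712 = 0b1101111111001010 in binary.
Add column by column in base 2, right to left:
  0+0 = 0
  1+1 = 0 carry 1
  1+0+1 = 0 carry 1
  1+1+1 = 1 carry 1
  1+0+1 = 0 carry 1
  0+0+1 = 1
  1+1 = 0 carry 1
  1+1+1 = 1 carry 1
  1+1+1 = 1 carry 1
  1+1+1 = 1 carry 1
  1+1+1 = 1 carry 1
  0+1+1 = 0 carry 1
  1+1+1 = 1 carry 1
  0+0+1 = 1
  1+1 = 0 carry 1
  0+1+1 = 0 carry 1
  0+0+1 = 1
  0+0 = 0
  0+0 = 0
  1+0 = 1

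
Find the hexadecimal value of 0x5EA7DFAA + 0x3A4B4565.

0x98F3250F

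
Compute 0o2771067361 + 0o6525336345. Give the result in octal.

Add column by column in base 8, right to left:
  1+5 = 6
  6+4 = 2 carry 1
  3+3+1 = 7
  7+6 = 5 carry 1
  6+3+1 = 2 carry 1
  0+3+1 = 4
  1+5 = 6
  7+2 = 1 carry 1
  7+5+1 = 5 carry 1
  2+6+1 = 1 carry 1
  final carry 1

0o11516425726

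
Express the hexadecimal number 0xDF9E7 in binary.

0b11011111100111100111

Expand each hex digit to 4 bits: D=1101 F=1111 9=1001 E=1110 7=0111.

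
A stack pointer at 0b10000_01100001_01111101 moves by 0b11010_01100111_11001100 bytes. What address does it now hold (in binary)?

0b1010101100100101001001

Add column by column in base 2, right to left:
  1+0 = 1
  0+0 = 0
  1+1 = 0 carry 1
  1+1+1 = 1 carry 1
  1+0+1 = 0 carry 1
  1+0+1 = 0 carry 1
  1+1+1 = 1 carry 1
  0+1+1 = 0 carry 1
  1+1+1 = 1 carry 1
  0+1+1 = 0 carry 1
  0+1+1 = 0 carry 1
  0+0+1 = 1
  0+0 = 0
  1+1 = 0 carry 1
  1+1+1 = 1 carry 1
  0+0+1 = 1
  0+0 = 0
  0+1 = 1
  0+0 = 0
  0+1 = 1
  1+1 = 0 carry 1
  final carry 1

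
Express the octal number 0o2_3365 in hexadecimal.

0x26f5

Each octal digit is 3 bits: 2=010 3=011 3=011 6=110 5=101.
Group the bits into nibbles: 0010 0110 1111 0101 → 26f5.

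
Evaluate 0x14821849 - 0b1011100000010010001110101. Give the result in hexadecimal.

0x1311f3d4

0b1011100000010010001110101 = 0x1702475 in hexadecimal.
Subtract column by column in base 16:
  9-5 → 4
  4-7 → d (borrow)
  8-4-1 → 3
  1-2 → f (borrow)
  2-0-1 → 1
  8-7 → 1
  4-1 → 3
  1-0 → 1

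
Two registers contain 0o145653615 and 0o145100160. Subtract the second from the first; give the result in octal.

0o553435

Subtract column by column in base 8:
  5-0 → 5
  1-6 → 3 (borrow)
  6-1-1 → 4
  3-0 → 3
  5-0 → 5
  6-1 → 5
  5-5 → 0
  4-4 → 0
  1-1 → 0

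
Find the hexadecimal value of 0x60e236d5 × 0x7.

Multiply each base-16 digit by 7, carrying:
  5×7 = 35 → write 3 carry 2
  d×7+2 = 93 → write d carry 5
  6×7+5 = 47 → write f carry 2
  3×7+2 = 23 → write 7 carry 1
  2×7+1 = 15 → write f
  e×7 = 98 → write 2 carry 6
  0×7+6 = 6 → write 6
  6×7 = 42 → write a carry 2
  remaining carry: 2

0x2a62f7fd3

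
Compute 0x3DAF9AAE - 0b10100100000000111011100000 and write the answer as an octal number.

0o7307705716

0x3DAF9AAE = 0o7553715256 in octal.
0b10100100000000111011100000 = 0o244007340 in octal.
Subtract column by column in base 8:
  6-0 → 6
  5-4 → 1
  2-3 → 7 (borrow)
  5-7-1 → 5 (borrow)
  1-0-1 → 0
  7-0 → 7
  3-4 → 7 (borrow)
  5-4-1 → 0
  5-2 → 3
  7-0 → 7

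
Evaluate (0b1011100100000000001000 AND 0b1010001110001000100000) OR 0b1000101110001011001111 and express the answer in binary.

0b1011100100000000001000 AND 0b1010001110001000100000 = 0b1010000100000000000000.
Then OR with 0b1000101110001011001111.

0b1010101110001011001111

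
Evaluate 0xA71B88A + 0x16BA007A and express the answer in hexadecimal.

0x212BB904

Add column by column in base 16, right to left:
  A+A = 4 carry 1
  8+7+1 = 0 carry 1
  8+0+1 = 9
  B+0 = B
  1+A = B
  7+B = 2 carry 1
  A+6+1 = 1 carry 1
  0+1+1 = 2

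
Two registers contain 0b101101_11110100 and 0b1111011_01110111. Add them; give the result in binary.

0b1010100101101011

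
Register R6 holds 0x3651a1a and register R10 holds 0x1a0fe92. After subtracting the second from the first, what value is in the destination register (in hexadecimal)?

0x1c41b88

Subtract column by column in base 16:
  a-2 → 8
  1-9 → 8 (borrow)
  a-e-1 → b (borrow)
  1-f-1 → 1 (borrow)
  5-0-1 → 4
  6-a → c (borrow)
  3-1-1 → 1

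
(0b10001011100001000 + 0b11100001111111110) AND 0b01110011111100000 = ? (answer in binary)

Add column by column in base 2, right to left:
  0+0 = 0
  0+1 = 1
  0+1 = 1
  1+1 = 0 carry 1
  0+1+1 = 0 carry 1
  0+1+1 = 0 carry 1
  0+1+1 = 0 carry 1
  0+1+1 = 0 carry 1
  1+1+1 = 1 carry 1
  1+1+1 = 1 carry 1
  1+0+1 = 0 carry 1
  0+0+1 = 1
  1+0 = 1
  0+0 = 0
  0+1 = 1
  0+1 = 1
  1+1 = 0 carry 1
  final carry 1
Sum = 0b101101101100000110; now AND with 0b01110011111100000:
  101101101100000110
& 001110011111100000
= 001100001100000000

0b1100001100000000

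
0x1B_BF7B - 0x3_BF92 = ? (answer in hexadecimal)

0x17FFE9

Subtract column by column in base 16:
  B-2 → 9
  7-9 → E (borrow)
  F-F-1 → F (borrow)
  B-B-1 → F (borrow)
  B-3-1 → 7
  1-0 → 1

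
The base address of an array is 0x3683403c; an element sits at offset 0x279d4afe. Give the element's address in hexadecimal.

0x5e208b3a

Add column by column in base 16, right to left:
  c+e = a carry 1
  3+f+1 = 3 carry 1
  0+a+1 = b
  4+4 = 8
  3+d = 0 carry 1
  8+9+1 = 2 carry 1
  6+7+1 = e
  3+2 = 5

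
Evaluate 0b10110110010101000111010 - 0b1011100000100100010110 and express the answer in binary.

0b1011010010000100100100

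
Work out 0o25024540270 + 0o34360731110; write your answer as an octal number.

Add column by column in base 8, right to left:
  0+0 = 0
  7+1 = 0 carry 1
  2+1+1 = 4
  0+1 = 1
  4+3 = 7
  5+7 = 4 carry 1
  4+0+1 = 5
  2+6 = 0 carry 1
  0+3+1 = 4
  5+4 = 1 carry 1
  2+3+1 = 6

0o61405471400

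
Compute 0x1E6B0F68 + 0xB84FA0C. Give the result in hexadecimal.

0x29F00974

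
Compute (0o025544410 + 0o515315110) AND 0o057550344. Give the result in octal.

0o43040100

Add column by column in base 8, right to left:
  0+0 = 0
  1+1 = 2
  4+1 = 5
  4+5 = 1 carry 1
  4+1+1 = 6
  5+3 = 0 carry 1
  5+5+1 = 3 carry 1
  2+1+1 = 4
  0+5 = 5
Sum = 0o543061520; now AND with 0o057550344:
  5&0=0, 4&5=4, 3&7=3, 0&5=0, 6&5=4, 1&0=0, 5&3=1, 2&4=0, 0&4=0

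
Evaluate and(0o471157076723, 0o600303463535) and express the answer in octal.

0o400103062521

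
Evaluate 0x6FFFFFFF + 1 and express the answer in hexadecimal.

0x70000000

The trailing 7 digits are F (max in base 16), so adding 1 cascades: they roll to 0 and the next digit up increments.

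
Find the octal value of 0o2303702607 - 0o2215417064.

0o66263523

Subtract column by column in base 8:
  7-4 → 3
  0-6 → 2 (borrow)
  6-0-1 → 5
  2-7 → 3 (borrow)
  0-1-1 → 6 (borrow)
  7-4-1 → 2
  3-5 → 6 (borrow)
  0-1-1 → 6 (borrow)
  3-2-1 → 0
  2-2 → 0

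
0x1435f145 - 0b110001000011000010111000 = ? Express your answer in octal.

0x1435f145 = 0o2415370505 in octal.
0b110001000011000010111000 = 0o61030270 in octal.
Subtract column by column in base 8:
  5-0 → 5
  0-7 → 1 (borrow)
  5-2-1 → 2
  0-0 → 0
  7-3 → 4
  3-0 → 3
  5-1 → 4
  1-6 → 3 (borrow)
  4-0-1 → 3
  2-0 → 2

0o2334340215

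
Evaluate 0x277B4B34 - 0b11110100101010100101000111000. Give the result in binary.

0b1000111001100000000011111100

0x277B4B34 = 0b100111011110110100101100110100 in binary.
Subtract column by column in base 2:
  0-0 → 0
  0-0 → 0
  1-0 → 1
  0-1 → 1 (borrow)
  1-1-1 → 1 (borrow)
  1-1-1 → 1 (borrow)
  0-0-1 → 1 (borrow)
  0-0-1 → 1 (borrow)
  1-0-1 → 0
  1-1 → 0
  0-0 → 0
  1-1 → 0
  0-0 → 0
  0-0 → 0
  1-1 → 0
  0-0 → 0
  1-1 → 0
  1-0 → 1
  0-1 → 1 (borrow)
  1-0-1 → 0
  1-1 → 0
  1-0 → 1
  1-0 → 1
  0-1 → 1 (borrow)
  1-0-1 → 0
  1-1 → 0
  1-1 → 0
  0-1 → 1 (borrow)
  0-1-1 → 0 (borrow)
  1-0-1 → 0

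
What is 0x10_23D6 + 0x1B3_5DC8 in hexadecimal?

Add column by column in base 16, right to left:
  6+8 = E
  D+C = 9 carry 1
  3+D+1 = 1 carry 1
  2+5+1 = 8
  0+3 = 3
  1+B = C
  0+1 = 1

0x1C3819E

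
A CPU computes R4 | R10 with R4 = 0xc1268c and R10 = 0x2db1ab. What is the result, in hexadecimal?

OR each hex digit independently (no carries):
  c|2=e, 1|d=d, 2|b=b, 6|1=7, 8|a=a, c|b=f

0xedb7af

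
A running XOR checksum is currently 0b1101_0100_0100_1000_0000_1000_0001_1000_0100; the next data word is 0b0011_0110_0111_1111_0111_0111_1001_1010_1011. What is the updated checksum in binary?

XOR bit by bit (1 where the bits differ):
  110101000100100000001000000110000100
^ 001101100111111101110111100110101011
= 111000100011011101111111100000101111

0b111000100011011101111111100000101111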